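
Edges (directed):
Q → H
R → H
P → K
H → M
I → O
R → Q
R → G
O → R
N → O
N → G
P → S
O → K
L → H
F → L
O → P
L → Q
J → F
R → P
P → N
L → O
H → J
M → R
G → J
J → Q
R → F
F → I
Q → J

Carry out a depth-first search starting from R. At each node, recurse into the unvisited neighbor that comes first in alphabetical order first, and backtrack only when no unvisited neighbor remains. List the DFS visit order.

R F I O K P N G J Q H M S L

Visit R
R → F
F → I
I → O
O → K
O → P
P → N
N → G
G → J
J → Q
Q → H
H → M
P → S
F → L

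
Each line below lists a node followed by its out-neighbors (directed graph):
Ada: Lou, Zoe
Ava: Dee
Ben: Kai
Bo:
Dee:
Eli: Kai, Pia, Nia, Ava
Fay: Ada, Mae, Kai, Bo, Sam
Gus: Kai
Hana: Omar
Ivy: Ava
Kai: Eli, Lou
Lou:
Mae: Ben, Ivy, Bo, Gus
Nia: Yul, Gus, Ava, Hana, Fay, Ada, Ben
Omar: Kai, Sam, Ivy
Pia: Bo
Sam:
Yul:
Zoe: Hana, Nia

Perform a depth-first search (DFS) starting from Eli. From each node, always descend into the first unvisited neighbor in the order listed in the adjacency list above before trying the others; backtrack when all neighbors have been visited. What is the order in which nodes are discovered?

Visit Eli
Eli → Kai
Kai → Lou
Eli → Pia
Pia → Bo
Eli → Nia
Nia → Yul
Nia → Gus
Nia → Ava
Ava → Dee
Nia → Hana
Hana → Omar
Omar → Sam
Omar → Ivy
Nia → Fay
Fay → Ada
Ada → Zoe
Fay → Mae
Mae → Ben

Eli Kai Lou Pia Bo Nia Yul Gus Ava Dee Hana Omar Sam Ivy Fay Ada Zoe Mae Ben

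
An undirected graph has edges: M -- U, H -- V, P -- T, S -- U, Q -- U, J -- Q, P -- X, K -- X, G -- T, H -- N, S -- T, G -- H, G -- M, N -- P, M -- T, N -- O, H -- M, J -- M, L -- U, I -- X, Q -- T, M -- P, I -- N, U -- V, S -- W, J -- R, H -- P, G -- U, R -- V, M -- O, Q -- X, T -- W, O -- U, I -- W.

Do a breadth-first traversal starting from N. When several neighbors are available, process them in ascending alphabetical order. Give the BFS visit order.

N → H → I → O → P → G → M → V → W → X → U → T → J → R → S → K → Q → L

Visit N; enqueue H, I, O, P → queue [H, I, O, P]
Visit H; enqueue G, M, V → queue [I, O, P, G, M, V]
Visit I; enqueue W, X → queue [O, P, G, M, V, W, X]
Visit O; enqueue U → queue [P, G, M, V, W, X, U]
Visit P; enqueue T → queue [G, M, V, W, X, U, T]
Visit G → queue [M, V, W, X, U, T]
Visit M; enqueue J → queue [V, W, X, U, T, J]
Visit V; enqueue R → queue [W, X, U, T, J, R]
Visit W; enqueue S → queue [X, U, T, J, R, S]
Visit X; enqueue K, Q → queue [U, T, J, R, S, K, Q]
Visit U; enqueue L → queue [T, J, R, S, K, Q, L]
Visit T → queue [J, R, S, K, Q, L]
Visit J → queue [R, S, K, Q, L]
Visit R → queue [S, K, Q, L]
Visit S → queue [K, Q, L]
Visit K → queue [Q, L]
Visit Q → queue [L]
Visit L → queue []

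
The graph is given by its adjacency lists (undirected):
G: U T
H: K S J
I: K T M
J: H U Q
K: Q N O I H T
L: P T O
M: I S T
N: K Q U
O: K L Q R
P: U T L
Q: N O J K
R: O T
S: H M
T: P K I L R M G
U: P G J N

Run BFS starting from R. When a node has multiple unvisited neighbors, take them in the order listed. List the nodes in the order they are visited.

R, O, T, K, L, Q, P, I, M, G, N, H, J, U, S

Visit R; enqueue O, T → queue [O, T]
Visit O; enqueue K, L, Q → queue [T, K, L, Q]
Visit T; enqueue P, I, M, G → queue [K, L, Q, P, I, M, G]
Visit K; enqueue N, H → queue [L, Q, P, I, M, G, N, H]
Visit L → queue [Q, P, I, M, G, N, H]
Visit Q; enqueue J → queue [P, I, M, G, N, H, J]
Visit P; enqueue U → queue [I, M, G, N, H, J, U]
Visit I → queue [M, G, N, H, J, U]
Visit M; enqueue S → queue [G, N, H, J, U, S]
Visit G → queue [N, H, J, U, S]
Visit N → queue [H, J, U, S]
Visit H → queue [J, U, S]
Visit J → queue [U, S]
Visit U → queue [S]
Visit S → queue []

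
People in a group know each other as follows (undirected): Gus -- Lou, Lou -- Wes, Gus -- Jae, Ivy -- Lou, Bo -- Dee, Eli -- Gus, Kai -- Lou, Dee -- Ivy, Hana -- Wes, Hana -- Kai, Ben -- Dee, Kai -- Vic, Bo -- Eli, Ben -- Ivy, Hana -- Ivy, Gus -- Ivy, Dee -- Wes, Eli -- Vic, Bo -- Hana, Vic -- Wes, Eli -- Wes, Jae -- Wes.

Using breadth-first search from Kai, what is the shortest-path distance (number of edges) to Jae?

Level 0: Kai
Level 1: Hana, Lou, Vic
Level 2: Bo, Eli, Gus, Ivy, Wes
Level 3: Ben, Dee, Jae
Jae first appears at level 3.

3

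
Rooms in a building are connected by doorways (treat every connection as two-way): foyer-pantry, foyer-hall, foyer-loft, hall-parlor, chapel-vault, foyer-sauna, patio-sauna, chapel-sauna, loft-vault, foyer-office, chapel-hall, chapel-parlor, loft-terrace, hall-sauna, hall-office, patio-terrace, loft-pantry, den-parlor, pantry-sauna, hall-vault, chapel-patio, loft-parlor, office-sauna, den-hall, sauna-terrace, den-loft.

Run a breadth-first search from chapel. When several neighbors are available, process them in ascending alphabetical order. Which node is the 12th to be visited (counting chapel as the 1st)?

pantry

Visit chapel; enqueue hall, parlor, patio, sauna, vault → queue [hall, parlor, patio, sauna, vault]
Visit hall; enqueue den, foyer, office → queue [parlor, patio, sauna, vault, den, foyer, office]
Visit parlor; enqueue loft → queue [patio, sauna, vault, den, foyer, office, loft]
Visit patio; enqueue terrace → queue [sauna, vault, den, foyer, office, loft, terrace]
Visit sauna; enqueue pantry → queue [vault, den, foyer, office, loft, terrace, pantry]
Visit vault → queue [den, foyer, office, loft, terrace, pantry]
Visit den → queue [foyer, office, loft, terrace, pantry]
Visit foyer → queue [office, loft, terrace, pantry]
Visit office → queue [loft, terrace, pantry]
Visit loft → queue [terrace, pantry]
Visit terrace → queue [pantry]
Visit pantry → queue []

Visit order: chapel, hall, parlor, patio, sauna, vault, den, foyer, office, loft, terrace, pantry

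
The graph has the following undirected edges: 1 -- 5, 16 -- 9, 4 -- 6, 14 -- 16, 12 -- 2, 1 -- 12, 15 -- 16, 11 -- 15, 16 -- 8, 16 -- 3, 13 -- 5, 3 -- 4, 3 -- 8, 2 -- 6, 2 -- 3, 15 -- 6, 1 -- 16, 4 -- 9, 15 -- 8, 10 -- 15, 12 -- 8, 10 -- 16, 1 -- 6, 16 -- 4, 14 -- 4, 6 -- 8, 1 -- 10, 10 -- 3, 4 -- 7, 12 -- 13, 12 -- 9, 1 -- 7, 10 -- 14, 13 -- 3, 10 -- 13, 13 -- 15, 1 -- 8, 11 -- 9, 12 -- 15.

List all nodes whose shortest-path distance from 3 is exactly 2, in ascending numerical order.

Level 0: 3
Level 1: 2, 4, 8, 10, 13, 16
Level 2: 1, 5, 6, 7, 9, 12, 14, 15
Level 3: 11

1, 5, 6, 7, 9, 12, 14, 15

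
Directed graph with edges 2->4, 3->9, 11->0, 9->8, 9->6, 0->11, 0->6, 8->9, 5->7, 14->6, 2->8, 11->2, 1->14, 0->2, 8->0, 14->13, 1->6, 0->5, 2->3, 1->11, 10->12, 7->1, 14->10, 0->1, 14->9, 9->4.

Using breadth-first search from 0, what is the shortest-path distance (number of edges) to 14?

2

Level 0: 0
Level 1: 1, 2, 5, 6, 11
Level 2: 3, 4, 7, 8, 14
Level 3: 9, 10, 13
Level 4: 12
14 first appears at level 2.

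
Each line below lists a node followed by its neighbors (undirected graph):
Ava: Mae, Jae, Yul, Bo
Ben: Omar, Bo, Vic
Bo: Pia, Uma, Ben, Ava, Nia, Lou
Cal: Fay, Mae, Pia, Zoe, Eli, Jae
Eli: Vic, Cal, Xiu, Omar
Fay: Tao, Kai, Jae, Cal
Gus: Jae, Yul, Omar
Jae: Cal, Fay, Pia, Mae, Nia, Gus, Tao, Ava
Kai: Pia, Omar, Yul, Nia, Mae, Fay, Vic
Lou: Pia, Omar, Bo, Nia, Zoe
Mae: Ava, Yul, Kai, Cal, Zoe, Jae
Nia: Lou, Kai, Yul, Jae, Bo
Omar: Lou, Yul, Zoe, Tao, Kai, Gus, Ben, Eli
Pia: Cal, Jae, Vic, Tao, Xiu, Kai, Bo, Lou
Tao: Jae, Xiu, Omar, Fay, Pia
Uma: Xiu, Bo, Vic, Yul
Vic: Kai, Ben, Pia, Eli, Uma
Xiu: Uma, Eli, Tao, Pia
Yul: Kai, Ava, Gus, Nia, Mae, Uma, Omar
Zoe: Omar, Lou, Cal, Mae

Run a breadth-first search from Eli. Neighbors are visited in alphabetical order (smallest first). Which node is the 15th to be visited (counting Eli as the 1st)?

Tao

Visit Eli; enqueue Cal, Omar, Vic, Xiu → queue [Cal, Omar, Vic, Xiu]
Visit Cal; enqueue Fay, Jae, Mae, Pia, Zoe → queue [Omar, Vic, Xiu, Fay, Jae, Mae, Pia, Zoe]
Visit Omar; enqueue Ben, Gus, Kai, Lou, Tao, Yul → queue [Vic, Xiu, Fay, Jae, Mae, Pia, Zoe, Ben, Gus, Kai, Lou, Tao, Yul]
Visit Vic; enqueue Uma → queue [Xiu, Fay, Jae, Mae, Pia, Zoe, Ben, Gus, Kai, Lou, Tao, Yul, Uma]
Visit Xiu → queue [Fay, Jae, Mae, Pia, Zoe, Ben, Gus, Kai, Lou, Tao, Yul, Uma]
Visit Fay → queue [Jae, Mae, Pia, Zoe, Ben, Gus, Kai, Lou, Tao, Yul, Uma]
Visit Jae; enqueue Ava, Nia → queue [Mae, Pia, Zoe, Ben, Gus, Kai, Lou, Tao, Yul, Uma, Ava, Nia]
Visit Mae → queue [Pia, Zoe, Ben, Gus, Kai, Lou, Tao, Yul, Uma, Ava, Nia]
Visit Pia; enqueue Bo → queue [Zoe, Ben, Gus, Kai, Lou, Tao, Yul, Uma, Ava, Nia, Bo]
Visit Zoe → queue [Ben, Gus, Kai, Lou, Tao, Yul, Uma, Ava, Nia, Bo]
Visit Ben → queue [Gus, Kai, Lou, Tao, Yul, Uma, Ava, Nia, Bo]
Visit Gus → queue [Kai, Lou, Tao, Yul, Uma, Ava, Nia, Bo]
Visit Kai → queue [Lou, Tao, Yul, Uma, Ava, Nia, Bo]
Visit Lou → queue [Tao, Yul, Uma, Ava, Nia, Bo]
Visit Tao → queue [Yul, Uma, Ava, Nia, Bo]
Visit Yul → queue [Uma, Ava, Nia, Bo]
Visit Uma → queue [Ava, Nia, Bo]
Visit Ava → queue [Nia, Bo]
Visit Nia → queue [Bo]
Visit Bo → queue []

Visit order: Eli, Cal, Omar, Vic, Xiu, Fay, Jae, Mae, Pia, Zoe, Ben, Gus, Kai, Lou, Tao, Yul, Uma, Ava, Nia, Bo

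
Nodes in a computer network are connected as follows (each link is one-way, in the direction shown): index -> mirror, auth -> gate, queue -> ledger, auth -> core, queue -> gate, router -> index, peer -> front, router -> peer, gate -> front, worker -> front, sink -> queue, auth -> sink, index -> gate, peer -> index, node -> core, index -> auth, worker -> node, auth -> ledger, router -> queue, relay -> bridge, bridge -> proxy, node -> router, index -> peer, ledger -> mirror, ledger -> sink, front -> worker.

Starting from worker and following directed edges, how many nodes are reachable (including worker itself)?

BFS from worker visits: worker, node, front, router, core, queue, peer, index, ledger, gate, mirror, auth, sink
Reachable nodes: 13 of 16 total.

13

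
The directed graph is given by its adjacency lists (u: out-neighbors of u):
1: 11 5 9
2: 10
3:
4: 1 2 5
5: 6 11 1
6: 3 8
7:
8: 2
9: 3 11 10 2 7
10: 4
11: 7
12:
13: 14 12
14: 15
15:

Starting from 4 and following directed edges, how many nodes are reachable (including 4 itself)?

BFS from 4 visits: 4, 1, 2, 5, 11, 9, 10, 6, 7, 3, 8
Reachable nodes: 11 of 15 total.

11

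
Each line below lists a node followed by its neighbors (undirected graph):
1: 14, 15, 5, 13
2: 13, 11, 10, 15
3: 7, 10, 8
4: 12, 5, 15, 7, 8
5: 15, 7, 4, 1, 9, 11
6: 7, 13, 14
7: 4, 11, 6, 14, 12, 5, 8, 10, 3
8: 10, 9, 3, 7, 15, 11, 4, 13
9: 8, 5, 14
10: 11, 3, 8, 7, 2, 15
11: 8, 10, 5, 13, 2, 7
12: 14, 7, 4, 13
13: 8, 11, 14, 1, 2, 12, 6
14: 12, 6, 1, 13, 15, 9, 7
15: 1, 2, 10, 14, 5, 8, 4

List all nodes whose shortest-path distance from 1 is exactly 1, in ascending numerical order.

Level 0: 1
Level 1: 5, 13, 14, 15
Level 2: 2, 4, 6, 7, 8, 9, 10, 11, 12
Level 3: 3

5, 13, 14, 15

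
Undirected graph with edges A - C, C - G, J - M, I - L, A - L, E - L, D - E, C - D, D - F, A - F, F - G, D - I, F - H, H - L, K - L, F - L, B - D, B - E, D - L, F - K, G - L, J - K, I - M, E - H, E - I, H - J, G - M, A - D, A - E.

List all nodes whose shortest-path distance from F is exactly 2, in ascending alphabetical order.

B, C, E, I, J, M

Level 0: F
Level 1: A, D, G, H, K, L
Level 2: B, C, E, I, J, M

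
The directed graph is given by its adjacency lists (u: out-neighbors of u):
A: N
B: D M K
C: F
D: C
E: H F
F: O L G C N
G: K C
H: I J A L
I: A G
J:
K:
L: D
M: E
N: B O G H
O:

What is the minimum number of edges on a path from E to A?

2

Level 0: E
Level 1: F, H
Level 2: A, C, G, I, J, L, N, O
Level 3: B, D, K
Level 4: M
A first appears at level 2.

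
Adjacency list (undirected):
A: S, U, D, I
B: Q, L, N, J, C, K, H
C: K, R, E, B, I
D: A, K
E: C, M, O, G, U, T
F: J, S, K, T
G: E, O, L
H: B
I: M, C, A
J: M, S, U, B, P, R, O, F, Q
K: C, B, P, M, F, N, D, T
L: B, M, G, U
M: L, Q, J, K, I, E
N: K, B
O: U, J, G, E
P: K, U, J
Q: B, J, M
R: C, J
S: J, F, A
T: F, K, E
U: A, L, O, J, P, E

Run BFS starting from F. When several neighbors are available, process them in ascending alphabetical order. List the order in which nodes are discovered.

F, J, K, S, T, B, M, O, P, Q, R, U, C, D, N, A, E, H, L, I, G

Visit F; enqueue J, K, S, T → queue [J, K, S, T]
Visit J; enqueue B, M, O, P, Q, R, U → queue [K, S, T, B, M, O, P, Q, R, U]
Visit K; enqueue C, D, N → queue [S, T, B, M, O, P, Q, R, U, C, D, N]
Visit S; enqueue A → queue [T, B, M, O, P, Q, R, U, C, D, N, A]
Visit T; enqueue E → queue [B, M, O, P, Q, R, U, C, D, N, A, E]
Visit B; enqueue H, L → queue [M, O, P, Q, R, U, C, D, N, A, E, H, L]
Visit M; enqueue I → queue [O, P, Q, R, U, C, D, N, A, E, H, L, I]
Visit O; enqueue G → queue [P, Q, R, U, C, D, N, A, E, H, L, I, G]
Visit P → queue [Q, R, U, C, D, N, A, E, H, L, I, G]
Visit Q → queue [R, U, C, D, N, A, E, H, L, I, G]
Visit R → queue [U, C, D, N, A, E, H, L, I, G]
Visit U → queue [C, D, N, A, E, H, L, I, G]
Visit C → queue [D, N, A, E, H, L, I, G]
Visit D → queue [N, A, E, H, L, I, G]
Visit N → queue [A, E, H, L, I, G]
Visit A → queue [E, H, L, I, G]
Visit E → queue [H, L, I, G]
Visit H → queue [L, I, G]
Visit L → queue [I, G]
Visit I → queue [G]
Visit G → queue []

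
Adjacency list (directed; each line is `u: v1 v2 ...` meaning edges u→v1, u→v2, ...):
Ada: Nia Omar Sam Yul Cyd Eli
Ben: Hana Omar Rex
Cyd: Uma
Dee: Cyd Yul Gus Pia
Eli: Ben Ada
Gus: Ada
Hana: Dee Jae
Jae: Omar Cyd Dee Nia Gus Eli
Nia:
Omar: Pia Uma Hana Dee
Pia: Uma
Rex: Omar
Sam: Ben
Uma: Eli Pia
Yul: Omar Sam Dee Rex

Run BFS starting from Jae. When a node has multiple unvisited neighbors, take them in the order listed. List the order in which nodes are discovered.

Visit Jae; enqueue Omar, Cyd, Dee, Nia, Gus, Eli → queue [Omar, Cyd, Dee, Nia, Gus, Eli]
Visit Omar; enqueue Pia, Uma, Hana → queue [Cyd, Dee, Nia, Gus, Eli, Pia, Uma, Hana]
Visit Cyd → queue [Dee, Nia, Gus, Eli, Pia, Uma, Hana]
Visit Dee; enqueue Yul → queue [Nia, Gus, Eli, Pia, Uma, Hana, Yul]
Visit Nia → queue [Gus, Eli, Pia, Uma, Hana, Yul]
Visit Gus; enqueue Ada → queue [Eli, Pia, Uma, Hana, Yul, Ada]
Visit Eli; enqueue Ben → queue [Pia, Uma, Hana, Yul, Ada, Ben]
Visit Pia → queue [Uma, Hana, Yul, Ada, Ben]
Visit Uma → queue [Hana, Yul, Ada, Ben]
Visit Hana → queue [Yul, Ada, Ben]
Visit Yul; enqueue Sam, Rex → queue [Ada, Ben, Sam, Rex]
Visit Ada → queue [Ben, Sam, Rex]
Visit Ben → queue [Sam, Rex]
Visit Sam → queue [Rex]
Visit Rex → queue []

Jae → Omar → Cyd → Dee → Nia → Gus → Eli → Pia → Uma → Hana → Yul → Ada → Ben → Sam → Rex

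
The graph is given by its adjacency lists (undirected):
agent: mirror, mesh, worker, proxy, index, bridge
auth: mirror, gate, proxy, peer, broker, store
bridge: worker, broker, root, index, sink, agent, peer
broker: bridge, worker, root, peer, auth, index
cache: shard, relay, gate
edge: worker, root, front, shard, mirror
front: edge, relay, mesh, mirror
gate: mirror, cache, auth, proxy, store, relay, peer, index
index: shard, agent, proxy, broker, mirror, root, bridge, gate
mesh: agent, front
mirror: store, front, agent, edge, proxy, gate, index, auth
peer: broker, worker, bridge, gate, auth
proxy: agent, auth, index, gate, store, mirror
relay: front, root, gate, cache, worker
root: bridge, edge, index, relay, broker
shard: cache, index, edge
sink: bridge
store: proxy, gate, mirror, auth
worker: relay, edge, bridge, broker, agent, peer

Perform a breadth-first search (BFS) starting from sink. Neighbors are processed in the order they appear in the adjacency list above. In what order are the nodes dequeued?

sink → bridge → worker → broker → root → index → agent → peer → relay → edge → auth → shard → proxy → mirror → gate → mesh → front → cache → store

Visit sink; enqueue bridge → queue [bridge]
Visit bridge; enqueue worker, broker, root, index, agent, peer → queue [worker, broker, root, index, agent, peer]
Visit worker; enqueue relay, edge → queue [broker, root, index, agent, peer, relay, edge]
Visit broker; enqueue auth → queue [root, index, agent, peer, relay, edge, auth]
Visit root → queue [index, agent, peer, relay, edge, auth]
Visit index; enqueue shard, proxy, mirror, gate → queue [agent, peer, relay, edge, auth, shard, proxy, mirror, gate]
Visit agent; enqueue mesh → queue [peer, relay, edge, auth, shard, proxy, mirror, gate, mesh]
Visit peer → queue [relay, edge, auth, shard, proxy, mirror, gate, mesh]
Visit relay; enqueue front, cache → queue [edge, auth, shard, proxy, mirror, gate, mesh, front, cache]
Visit edge → queue [auth, shard, proxy, mirror, gate, mesh, front, cache]
Visit auth; enqueue store → queue [shard, proxy, mirror, gate, mesh, front, cache, store]
Visit shard → queue [proxy, mirror, gate, mesh, front, cache, store]
Visit proxy → queue [mirror, gate, mesh, front, cache, store]
Visit mirror → queue [gate, mesh, front, cache, store]
Visit gate → queue [mesh, front, cache, store]
Visit mesh → queue [front, cache, store]
Visit front → queue [cache, store]
Visit cache → queue [store]
Visit store → queue []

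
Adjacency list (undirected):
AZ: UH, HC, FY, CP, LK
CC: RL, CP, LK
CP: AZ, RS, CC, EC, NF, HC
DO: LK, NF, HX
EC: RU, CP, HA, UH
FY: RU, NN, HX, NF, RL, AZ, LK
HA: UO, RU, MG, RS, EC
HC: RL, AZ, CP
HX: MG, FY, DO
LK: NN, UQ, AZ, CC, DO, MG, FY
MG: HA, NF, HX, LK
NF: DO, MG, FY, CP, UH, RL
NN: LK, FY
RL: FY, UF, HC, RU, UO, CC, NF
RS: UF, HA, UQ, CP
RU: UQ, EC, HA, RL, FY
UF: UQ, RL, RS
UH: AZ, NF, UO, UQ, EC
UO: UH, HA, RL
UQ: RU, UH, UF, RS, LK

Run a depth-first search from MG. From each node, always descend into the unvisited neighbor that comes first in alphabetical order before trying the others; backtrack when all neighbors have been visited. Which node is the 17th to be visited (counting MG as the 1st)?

Visit MG
MG → HA
HA → EC
EC → CP
CP → AZ
AZ → FY
FY → HX
HX → DO
DO → LK
LK → CC
CC → RL
RL → HC
RL → NF
NF → UH
UH → UO
UH → UQ
UQ → RS
RS → UF
UQ → RU
LK → NN

Visit order: MG, HA, EC, CP, AZ, FY, HX, DO, LK, CC, RL, HC, NF, UH, UO, UQ, RS, UF, RU, NN

RS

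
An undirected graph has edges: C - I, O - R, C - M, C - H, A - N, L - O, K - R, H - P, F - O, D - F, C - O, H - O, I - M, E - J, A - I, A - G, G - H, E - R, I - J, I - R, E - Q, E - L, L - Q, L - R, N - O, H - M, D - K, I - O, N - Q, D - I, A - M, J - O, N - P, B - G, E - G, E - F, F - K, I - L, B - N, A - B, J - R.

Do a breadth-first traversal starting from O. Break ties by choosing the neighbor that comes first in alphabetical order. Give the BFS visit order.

O -> C -> F -> H -> I -> J -> L -> N -> R -> M -> D -> E -> K -> G -> P -> A -> Q -> B

Visit O; enqueue C, F, H, I, J, L, N, R → queue [C, F, H, I, J, L, N, R]
Visit C; enqueue M → queue [F, H, I, J, L, N, R, M]
Visit F; enqueue D, E, K → queue [H, I, J, L, N, R, M, D, E, K]
Visit H; enqueue G, P → queue [I, J, L, N, R, M, D, E, K, G, P]
Visit I; enqueue A → queue [J, L, N, R, M, D, E, K, G, P, A]
Visit J → queue [L, N, R, M, D, E, K, G, P, A]
Visit L; enqueue Q → queue [N, R, M, D, E, K, G, P, A, Q]
Visit N; enqueue B → queue [R, M, D, E, K, G, P, A, Q, B]
Visit R → queue [M, D, E, K, G, P, A, Q, B]
Visit M → queue [D, E, K, G, P, A, Q, B]
Visit D → queue [E, K, G, P, A, Q, B]
Visit E → queue [K, G, P, A, Q, B]
Visit K → queue [G, P, A, Q, B]
Visit G → queue [P, A, Q, B]
Visit P → queue [A, Q, B]
Visit A → queue [Q, B]
Visit Q → queue [B]
Visit B → queue []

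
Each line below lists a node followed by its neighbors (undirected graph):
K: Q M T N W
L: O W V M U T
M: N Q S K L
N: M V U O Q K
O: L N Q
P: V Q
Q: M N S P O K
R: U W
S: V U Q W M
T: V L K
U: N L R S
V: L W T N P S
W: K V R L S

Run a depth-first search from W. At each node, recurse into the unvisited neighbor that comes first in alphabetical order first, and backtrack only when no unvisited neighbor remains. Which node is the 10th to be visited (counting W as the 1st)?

Visit W
W → K
K → M
M → L
L → O
O → N
N → Q
Q → P
P → V
V → S
S → U
U → R
V → T

Visit order: W, K, M, L, O, N, Q, P, V, S, U, R, T

S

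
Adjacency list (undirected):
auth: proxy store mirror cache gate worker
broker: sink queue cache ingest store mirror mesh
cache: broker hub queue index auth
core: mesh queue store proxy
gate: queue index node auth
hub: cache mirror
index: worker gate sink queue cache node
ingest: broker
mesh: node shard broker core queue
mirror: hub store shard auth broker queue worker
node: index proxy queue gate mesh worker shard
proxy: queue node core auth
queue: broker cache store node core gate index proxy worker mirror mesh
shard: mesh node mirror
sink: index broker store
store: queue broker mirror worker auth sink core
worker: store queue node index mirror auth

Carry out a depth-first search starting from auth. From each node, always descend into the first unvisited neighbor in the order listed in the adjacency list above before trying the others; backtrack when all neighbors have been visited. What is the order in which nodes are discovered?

auth → proxy → queue → broker → sink → index → worker → store → mirror → hub → cache → shard → mesh → node → gate → core → ingest

Visit auth
auth → proxy
proxy → queue
queue → broker
broker → sink
sink → index
index → worker
worker → store
store → mirror
mirror → hub
hub → cache
mirror → shard
shard → mesh
mesh → node
node → gate
mesh → core
broker → ingest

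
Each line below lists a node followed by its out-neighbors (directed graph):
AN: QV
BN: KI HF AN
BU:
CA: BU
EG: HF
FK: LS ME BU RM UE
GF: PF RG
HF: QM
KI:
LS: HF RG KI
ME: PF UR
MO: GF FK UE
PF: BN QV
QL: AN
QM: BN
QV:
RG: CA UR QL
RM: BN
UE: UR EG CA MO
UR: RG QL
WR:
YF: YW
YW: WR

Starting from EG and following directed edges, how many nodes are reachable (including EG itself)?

7

BFS from EG visits: EG, HF, QM, BN, KI, AN, QV
Reachable nodes: 7 of 23 total.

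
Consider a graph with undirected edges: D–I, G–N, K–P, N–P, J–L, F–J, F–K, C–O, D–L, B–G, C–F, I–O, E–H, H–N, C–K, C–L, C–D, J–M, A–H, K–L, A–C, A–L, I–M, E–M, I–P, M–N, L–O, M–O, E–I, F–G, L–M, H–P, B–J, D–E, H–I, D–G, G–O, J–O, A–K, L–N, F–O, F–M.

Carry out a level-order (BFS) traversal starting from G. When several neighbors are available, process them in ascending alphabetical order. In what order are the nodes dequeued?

G B D F N O J C E I L K M H P A

Visit G; enqueue B, D, F, N, O → queue [B, D, F, N, O]
Visit B; enqueue J → queue [D, F, N, O, J]
Visit D; enqueue C, E, I, L → queue [F, N, O, J, C, E, I, L]
Visit F; enqueue K, M → queue [N, O, J, C, E, I, L, K, M]
Visit N; enqueue H, P → queue [O, J, C, E, I, L, K, M, H, P]
Visit O → queue [J, C, E, I, L, K, M, H, P]
Visit J → queue [C, E, I, L, K, M, H, P]
Visit C; enqueue A → queue [E, I, L, K, M, H, P, A]
Visit E → queue [I, L, K, M, H, P, A]
Visit I → queue [L, K, M, H, P, A]
Visit L → queue [K, M, H, P, A]
Visit K → queue [M, H, P, A]
Visit M → queue [H, P, A]
Visit H → queue [P, A]
Visit P → queue [A]
Visit A → queue []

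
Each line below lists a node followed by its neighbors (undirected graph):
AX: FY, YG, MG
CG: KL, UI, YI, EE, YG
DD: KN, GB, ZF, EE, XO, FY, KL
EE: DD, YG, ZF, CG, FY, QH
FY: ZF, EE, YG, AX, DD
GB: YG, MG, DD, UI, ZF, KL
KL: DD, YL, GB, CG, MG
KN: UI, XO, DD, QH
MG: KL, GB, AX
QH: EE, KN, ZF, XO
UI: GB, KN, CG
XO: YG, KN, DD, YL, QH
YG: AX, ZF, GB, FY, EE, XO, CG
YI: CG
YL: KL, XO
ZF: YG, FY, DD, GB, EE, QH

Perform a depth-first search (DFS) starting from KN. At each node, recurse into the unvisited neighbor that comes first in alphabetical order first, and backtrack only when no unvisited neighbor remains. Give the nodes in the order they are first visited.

KN -> DD -> EE -> CG -> KL -> GB -> MG -> AX -> FY -> YG -> XO -> QH -> ZF -> YL -> UI -> YI

Visit KN
KN → DD
DD → EE
EE → CG
CG → KL
KL → GB
GB → MG
MG → AX
AX → FY
FY → YG
YG → XO
XO → QH
QH → ZF
XO → YL
GB → UI
CG → YI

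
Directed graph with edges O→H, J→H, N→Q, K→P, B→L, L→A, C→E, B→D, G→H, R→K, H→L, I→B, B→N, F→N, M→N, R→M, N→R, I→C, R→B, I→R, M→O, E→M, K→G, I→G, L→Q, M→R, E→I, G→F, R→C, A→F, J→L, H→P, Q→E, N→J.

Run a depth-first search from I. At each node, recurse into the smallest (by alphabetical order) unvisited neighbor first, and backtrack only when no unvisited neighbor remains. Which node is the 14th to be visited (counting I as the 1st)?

O

Visit I
I → B
B → D
B → L
L → A
A → F
F → N
N → J
J → H
H → P
N → Q
Q → E
E → M
M → O
M → R
R → C
R → K
K → G

Visit order: I, B, D, L, A, F, N, J, H, P, Q, E, M, O, R, C, K, G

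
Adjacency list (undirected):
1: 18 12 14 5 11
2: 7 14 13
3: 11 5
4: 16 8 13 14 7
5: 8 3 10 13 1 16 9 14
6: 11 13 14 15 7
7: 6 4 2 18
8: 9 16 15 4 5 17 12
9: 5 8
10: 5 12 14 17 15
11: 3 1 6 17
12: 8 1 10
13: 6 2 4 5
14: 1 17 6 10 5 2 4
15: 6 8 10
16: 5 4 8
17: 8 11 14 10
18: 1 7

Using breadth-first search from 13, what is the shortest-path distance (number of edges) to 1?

Level 0: 13
Level 1: 2, 4, 5, 6
Level 2: 1, 3, 7, 8, 9, 10, 11, 14, 15, 16
Level 3: 12, 17, 18
1 first appears at level 2.

2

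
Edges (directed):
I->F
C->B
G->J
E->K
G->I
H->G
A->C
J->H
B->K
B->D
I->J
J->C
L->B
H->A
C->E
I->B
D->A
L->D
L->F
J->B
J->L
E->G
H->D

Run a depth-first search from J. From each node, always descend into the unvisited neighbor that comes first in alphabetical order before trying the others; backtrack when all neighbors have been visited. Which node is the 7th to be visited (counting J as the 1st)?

G

Visit J
J → B
B → D
D → A
A → C
C → E
E → G
G → I
I → F
E → K
J → H
J → L

Visit order: J, B, D, A, C, E, G, I, F, K, H, L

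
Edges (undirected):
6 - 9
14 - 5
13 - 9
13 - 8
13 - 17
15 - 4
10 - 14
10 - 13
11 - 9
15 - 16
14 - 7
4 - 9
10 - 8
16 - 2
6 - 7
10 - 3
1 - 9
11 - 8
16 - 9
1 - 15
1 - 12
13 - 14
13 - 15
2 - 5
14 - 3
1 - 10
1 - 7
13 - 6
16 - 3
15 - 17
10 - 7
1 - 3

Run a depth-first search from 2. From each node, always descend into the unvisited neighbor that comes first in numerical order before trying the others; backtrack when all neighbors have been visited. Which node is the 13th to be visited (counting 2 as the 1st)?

Visit 2
2 → 5
5 → 14
14 → 3
3 → 1
1 → 7
7 → 6
6 → 9
9 → 4
4 → 15
15 → 13
13 → 8
8 → 10
8 → 11
13 → 17
15 → 16
1 → 12

Visit order: 2, 5, 14, 3, 1, 7, 6, 9, 4, 15, 13, 8, 10, 11, 17, 16, 12

10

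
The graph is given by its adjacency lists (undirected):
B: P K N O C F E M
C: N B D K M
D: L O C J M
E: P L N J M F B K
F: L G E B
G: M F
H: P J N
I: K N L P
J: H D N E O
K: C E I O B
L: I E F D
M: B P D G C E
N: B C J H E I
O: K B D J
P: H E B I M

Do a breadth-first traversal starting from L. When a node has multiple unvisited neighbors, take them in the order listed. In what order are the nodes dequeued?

Visit L; enqueue I, E, F, D → queue [I, E, F, D]
Visit I; enqueue K, N, P → queue [E, F, D, K, N, P]
Visit E; enqueue J, M, B → queue [F, D, K, N, P, J, M, B]
Visit F; enqueue G → queue [D, K, N, P, J, M, B, G]
Visit D; enqueue O, C → queue [K, N, P, J, M, B, G, O, C]
Visit K → queue [N, P, J, M, B, G, O, C]
Visit N; enqueue H → queue [P, J, M, B, G, O, C, H]
Visit P → queue [J, M, B, G, O, C, H]
Visit J → queue [M, B, G, O, C, H]
Visit M → queue [B, G, O, C, H]
Visit B → queue [G, O, C, H]
Visit G → queue [O, C, H]
Visit O → queue [C, H]
Visit C → queue [H]
Visit H → queue []

L -> I -> E -> F -> D -> K -> N -> P -> J -> M -> B -> G -> O -> C -> H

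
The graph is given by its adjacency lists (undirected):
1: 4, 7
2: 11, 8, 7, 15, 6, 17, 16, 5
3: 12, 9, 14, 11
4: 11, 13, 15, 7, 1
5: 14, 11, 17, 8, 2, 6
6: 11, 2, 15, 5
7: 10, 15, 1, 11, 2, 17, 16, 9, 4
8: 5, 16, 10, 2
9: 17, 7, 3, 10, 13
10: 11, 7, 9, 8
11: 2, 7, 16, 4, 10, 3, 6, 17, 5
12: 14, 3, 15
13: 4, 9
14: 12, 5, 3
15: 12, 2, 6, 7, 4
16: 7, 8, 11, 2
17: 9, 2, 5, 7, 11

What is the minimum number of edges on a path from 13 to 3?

2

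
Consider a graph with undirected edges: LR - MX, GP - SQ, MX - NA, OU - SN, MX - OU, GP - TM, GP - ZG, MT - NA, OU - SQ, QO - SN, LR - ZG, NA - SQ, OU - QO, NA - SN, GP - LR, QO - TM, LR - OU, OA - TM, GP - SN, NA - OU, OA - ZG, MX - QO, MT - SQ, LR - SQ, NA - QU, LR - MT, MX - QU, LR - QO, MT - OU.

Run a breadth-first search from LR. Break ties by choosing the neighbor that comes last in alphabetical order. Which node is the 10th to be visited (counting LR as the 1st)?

Visit LR; enqueue ZG, SQ, QO, OU, MX, MT, GP → queue [ZG, SQ, QO, OU, MX, MT, GP]
Visit ZG; enqueue OA → queue [SQ, QO, OU, MX, MT, GP, OA]
Visit SQ; enqueue NA → queue [QO, OU, MX, MT, GP, OA, NA]
Visit QO; enqueue TM, SN → queue [OU, MX, MT, GP, OA, NA, TM, SN]
Visit OU → queue [MX, MT, GP, OA, NA, TM, SN]
Visit MX; enqueue QU → queue [MT, GP, OA, NA, TM, SN, QU]
Visit MT → queue [GP, OA, NA, TM, SN, QU]
Visit GP → queue [OA, NA, TM, SN, QU]
Visit OA → queue [NA, TM, SN, QU]
Visit NA → queue [TM, SN, QU]
Visit TM → queue [SN, QU]
Visit SN → queue [QU]
Visit QU → queue []

Visit order: LR, ZG, SQ, QO, OU, MX, MT, GP, OA, NA, TM, SN, QU

NA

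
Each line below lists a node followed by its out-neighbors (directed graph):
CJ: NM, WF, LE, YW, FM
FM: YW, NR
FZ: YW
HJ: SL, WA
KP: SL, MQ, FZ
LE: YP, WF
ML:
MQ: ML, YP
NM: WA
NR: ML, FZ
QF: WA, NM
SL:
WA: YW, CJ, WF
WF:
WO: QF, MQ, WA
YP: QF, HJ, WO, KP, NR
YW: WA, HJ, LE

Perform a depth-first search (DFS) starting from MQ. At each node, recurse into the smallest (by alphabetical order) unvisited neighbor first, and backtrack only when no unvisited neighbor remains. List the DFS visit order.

MQ, ML, YP, HJ, SL, WA, CJ, FM, NR, FZ, YW, LE, WF, NM, KP, QF, WO

Visit MQ
MQ → ML
MQ → YP
YP → HJ
HJ → SL
HJ → WA
WA → CJ
CJ → FM
FM → NR
NR → FZ
FZ → YW
YW → LE
LE → WF
CJ → NM
YP → KP
YP → QF
YP → WO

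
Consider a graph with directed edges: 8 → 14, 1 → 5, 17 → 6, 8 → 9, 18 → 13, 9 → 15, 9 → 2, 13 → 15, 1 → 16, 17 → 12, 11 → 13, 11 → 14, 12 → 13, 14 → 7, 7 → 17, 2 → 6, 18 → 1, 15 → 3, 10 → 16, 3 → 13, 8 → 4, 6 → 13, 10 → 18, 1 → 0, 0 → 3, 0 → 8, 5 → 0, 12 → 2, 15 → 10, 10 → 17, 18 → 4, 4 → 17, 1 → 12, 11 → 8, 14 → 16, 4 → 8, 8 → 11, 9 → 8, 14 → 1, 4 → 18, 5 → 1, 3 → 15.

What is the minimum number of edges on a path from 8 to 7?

2

Level 0: 8
Level 1: 4, 9, 11, 14
Level 2: 1, 2, 7, 13, 15, 16, 17, 18
Level 3: 0, 3, 5, 6, 10, 12
7 first appears at level 2.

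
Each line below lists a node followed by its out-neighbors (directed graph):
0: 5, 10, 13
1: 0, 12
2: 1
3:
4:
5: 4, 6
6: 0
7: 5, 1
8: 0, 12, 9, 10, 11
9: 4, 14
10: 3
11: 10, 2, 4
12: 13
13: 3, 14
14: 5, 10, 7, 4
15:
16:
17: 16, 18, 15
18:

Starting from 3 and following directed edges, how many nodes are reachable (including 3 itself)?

BFS from 3 visits: 3
Reachable nodes: 1 of 19 total.

1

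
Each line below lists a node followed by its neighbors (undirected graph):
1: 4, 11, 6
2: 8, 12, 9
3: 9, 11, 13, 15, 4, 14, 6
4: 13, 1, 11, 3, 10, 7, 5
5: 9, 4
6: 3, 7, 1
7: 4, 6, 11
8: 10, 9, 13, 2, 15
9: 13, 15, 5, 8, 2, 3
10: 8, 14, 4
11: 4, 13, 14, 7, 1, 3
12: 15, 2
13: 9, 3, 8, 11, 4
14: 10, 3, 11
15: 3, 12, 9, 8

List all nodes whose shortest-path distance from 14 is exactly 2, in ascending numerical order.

Level 0: 14
Level 1: 3, 10, 11
Level 2: 1, 4, 6, 7, 8, 9, 13, 15
Level 3: 2, 5, 12

1, 4, 6, 7, 8, 9, 13, 15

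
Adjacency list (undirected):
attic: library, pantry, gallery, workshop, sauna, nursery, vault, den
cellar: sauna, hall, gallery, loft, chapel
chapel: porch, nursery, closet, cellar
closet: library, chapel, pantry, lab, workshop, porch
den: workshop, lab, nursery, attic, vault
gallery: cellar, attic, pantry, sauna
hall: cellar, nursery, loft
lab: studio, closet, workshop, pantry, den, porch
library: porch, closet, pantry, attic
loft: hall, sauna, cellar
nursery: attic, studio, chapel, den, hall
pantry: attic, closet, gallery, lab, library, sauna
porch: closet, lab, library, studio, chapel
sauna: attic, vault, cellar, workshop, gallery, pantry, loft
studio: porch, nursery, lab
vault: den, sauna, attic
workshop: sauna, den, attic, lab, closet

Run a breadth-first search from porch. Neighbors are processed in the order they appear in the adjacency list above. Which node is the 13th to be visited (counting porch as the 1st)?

gallery

Visit porch; enqueue closet, lab, library, studio, chapel → queue [closet, lab, library, studio, chapel]
Visit closet; enqueue pantry, workshop → queue [lab, library, studio, chapel, pantry, workshop]
Visit lab; enqueue den → queue [library, studio, chapel, pantry, workshop, den]
Visit library; enqueue attic → queue [studio, chapel, pantry, workshop, den, attic]
Visit studio; enqueue nursery → queue [chapel, pantry, workshop, den, attic, nursery]
Visit chapel; enqueue cellar → queue [pantry, workshop, den, attic, nursery, cellar]
Visit pantry; enqueue gallery, sauna → queue [workshop, den, attic, nursery, cellar, gallery, sauna]
Visit workshop → queue [den, attic, nursery, cellar, gallery, sauna]
Visit den; enqueue vault → queue [attic, nursery, cellar, gallery, sauna, vault]
Visit attic → queue [nursery, cellar, gallery, sauna, vault]
Visit nursery; enqueue hall → queue [cellar, gallery, sauna, vault, hall]
Visit cellar; enqueue loft → queue [gallery, sauna, vault, hall, loft]
Visit gallery → queue [sauna, vault, hall, loft]
Visit sauna → queue [vault, hall, loft]
Visit vault → queue [hall, loft]
Visit hall → queue [loft]
Visit loft → queue []

Visit order: porch, closet, lab, library, studio, chapel, pantry, workshop, den, attic, nursery, cellar, gallery, sauna, vault, hall, loft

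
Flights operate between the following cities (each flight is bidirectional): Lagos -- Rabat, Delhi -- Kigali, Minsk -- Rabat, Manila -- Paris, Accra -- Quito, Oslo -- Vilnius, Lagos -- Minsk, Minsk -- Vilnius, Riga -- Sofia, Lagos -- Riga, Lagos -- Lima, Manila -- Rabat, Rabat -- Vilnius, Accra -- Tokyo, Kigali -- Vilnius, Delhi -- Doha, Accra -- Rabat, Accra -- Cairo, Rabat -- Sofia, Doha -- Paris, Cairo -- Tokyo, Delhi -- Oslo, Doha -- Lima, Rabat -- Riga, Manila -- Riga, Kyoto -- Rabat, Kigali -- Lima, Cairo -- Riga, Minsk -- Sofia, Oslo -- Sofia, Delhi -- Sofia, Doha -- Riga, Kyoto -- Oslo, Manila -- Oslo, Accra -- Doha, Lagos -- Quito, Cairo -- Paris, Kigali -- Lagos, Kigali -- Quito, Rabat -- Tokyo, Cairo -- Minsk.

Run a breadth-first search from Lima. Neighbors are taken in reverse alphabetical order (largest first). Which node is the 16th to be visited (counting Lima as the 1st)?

Tokyo

Visit Lima; enqueue Lagos, Kigali, Doha → queue [Lagos, Kigali, Doha]
Visit Lagos; enqueue Riga, Rabat, Quito, Minsk → queue [Kigali, Doha, Riga, Rabat, Quito, Minsk]
Visit Kigali; enqueue Vilnius, Delhi → queue [Doha, Riga, Rabat, Quito, Minsk, Vilnius, Delhi]
Visit Doha; enqueue Paris, Accra → queue [Riga, Rabat, Quito, Minsk, Vilnius, Delhi, Paris, Accra]
Visit Riga; enqueue Sofia, Manila, Cairo → queue [Rabat, Quito, Minsk, Vilnius, Delhi, Paris, Accra, Sofia, Manila, Cairo]
Visit Rabat; enqueue Tokyo, Kyoto → queue [Quito, Minsk, Vilnius, Delhi, Paris, Accra, Sofia, Manila, Cairo, Tokyo, Kyoto]
Visit Quito → queue [Minsk, Vilnius, Delhi, Paris, Accra, Sofia, Manila, Cairo, Tokyo, Kyoto]
Visit Minsk → queue [Vilnius, Delhi, Paris, Accra, Sofia, Manila, Cairo, Tokyo, Kyoto]
Visit Vilnius; enqueue Oslo → queue [Delhi, Paris, Accra, Sofia, Manila, Cairo, Tokyo, Kyoto, Oslo]
Visit Delhi → queue [Paris, Accra, Sofia, Manila, Cairo, Tokyo, Kyoto, Oslo]
Visit Paris → queue [Accra, Sofia, Manila, Cairo, Tokyo, Kyoto, Oslo]
Visit Accra → queue [Sofia, Manila, Cairo, Tokyo, Kyoto, Oslo]
Visit Sofia → queue [Manila, Cairo, Tokyo, Kyoto, Oslo]
Visit Manila → queue [Cairo, Tokyo, Kyoto, Oslo]
Visit Cairo → queue [Tokyo, Kyoto, Oslo]
Visit Tokyo → queue [Kyoto, Oslo]
Visit Kyoto → queue [Oslo]
Visit Oslo → queue []

Visit order: Lima, Lagos, Kigali, Doha, Riga, Rabat, Quito, Minsk, Vilnius, Delhi, Paris, Accra, Sofia, Manila, Cairo, Tokyo, Kyoto, Oslo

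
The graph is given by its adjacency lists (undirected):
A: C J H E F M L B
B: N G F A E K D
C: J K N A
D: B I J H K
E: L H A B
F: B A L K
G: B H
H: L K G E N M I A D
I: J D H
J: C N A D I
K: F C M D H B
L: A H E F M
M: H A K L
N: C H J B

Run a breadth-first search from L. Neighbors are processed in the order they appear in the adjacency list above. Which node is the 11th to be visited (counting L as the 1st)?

G

Visit L; enqueue A, H, E, F, M → queue [A, H, E, F, M]
Visit A; enqueue C, J, B → queue [H, E, F, M, C, J, B]
Visit H; enqueue K, G, N, I, D → queue [E, F, M, C, J, B, K, G, N, I, D]
Visit E → queue [F, M, C, J, B, K, G, N, I, D]
Visit F → queue [M, C, J, B, K, G, N, I, D]
Visit M → queue [C, J, B, K, G, N, I, D]
Visit C → queue [J, B, K, G, N, I, D]
Visit J → queue [B, K, G, N, I, D]
Visit B → queue [K, G, N, I, D]
Visit K → queue [G, N, I, D]
Visit G → queue [N, I, D]
Visit N → queue [I, D]
Visit I → queue [D]
Visit D → queue []

Visit order: L, A, H, E, F, M, C, J, B, K, G, N, I, D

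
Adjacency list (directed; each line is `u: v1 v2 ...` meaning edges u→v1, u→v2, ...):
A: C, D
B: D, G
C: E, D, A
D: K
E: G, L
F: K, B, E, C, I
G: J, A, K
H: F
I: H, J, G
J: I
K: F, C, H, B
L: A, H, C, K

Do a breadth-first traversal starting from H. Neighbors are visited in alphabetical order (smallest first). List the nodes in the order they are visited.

H F B C E I K D G A L J

Visit H; enqueue F → queue [F]
Visit F; enqueue B, C, E, I, K → queue [B, C, E, I, K]
Visit B; enqueue D, G → queue [C, E, I, K, D, G]
Visit C; enqueue A → queue [E, I, K, D, G, A]
Visit E; enqueue L → queue [I, K, D, G, A, L]
Visit I; enqueue J → queue [K, D, G, A, L, J]
Visit K → queue [D, G, A, L, J]
Visit D → queue [G, A, L, J]
Visit G → queue [A, L, J]
Visit A → queue [L, J]
Visit L → queue [J]
Visit J → queue []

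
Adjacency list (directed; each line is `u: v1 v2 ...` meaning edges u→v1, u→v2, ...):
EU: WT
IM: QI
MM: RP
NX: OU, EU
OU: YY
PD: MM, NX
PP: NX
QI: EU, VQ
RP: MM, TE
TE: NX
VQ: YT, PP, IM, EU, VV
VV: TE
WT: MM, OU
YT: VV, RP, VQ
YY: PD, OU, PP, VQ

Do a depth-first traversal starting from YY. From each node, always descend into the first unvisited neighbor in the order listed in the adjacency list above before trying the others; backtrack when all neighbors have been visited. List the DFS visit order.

YY → PD → MM → RP → TE → NX → OU → EU → WT → PP → VQ → YT → VV → IM → QI

Visit YY
YY → PD
PD → MM
MM → RP
RP → TE
TE → NX
NX → OU
NX → EU
EU → WT
YY → PP
YY → VQ
VQ → YT
YT → VV
VQ → IM
IM → QI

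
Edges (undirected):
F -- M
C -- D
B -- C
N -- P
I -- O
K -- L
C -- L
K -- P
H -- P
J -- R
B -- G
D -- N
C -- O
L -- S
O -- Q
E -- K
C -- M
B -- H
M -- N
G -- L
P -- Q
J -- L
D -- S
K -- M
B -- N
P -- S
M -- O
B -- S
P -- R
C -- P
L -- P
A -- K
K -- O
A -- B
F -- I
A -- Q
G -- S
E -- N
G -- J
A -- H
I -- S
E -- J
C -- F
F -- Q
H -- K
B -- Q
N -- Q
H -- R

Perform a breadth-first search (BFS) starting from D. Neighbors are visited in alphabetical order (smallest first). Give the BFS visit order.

D → C → N → S → B → F → L → M → O → P → E → Q → G → I → A → H → J → K → R

Visit D; enqueue C, N, S → queue [C, N, S]
Visit C; enqueue B, F, L, M, O, P → queue [N, S, B, F, L, M, O, P]
Visit N; enqueue E, Q → queue [S, B, F, L, M, O, P, E, Q]
Visit S; enqueue G, I → queue [B, F, L, M, O, P, E, Q, G, I]
Visit B; enqueue A, H → queue [F, L, M, O, P, E, Q, G, I, A, H]
Visit F → queue [L, M, O, P, E, Q, G, I, A, H]
Visit L; enqueue J, K → queue [M, O, P, E, Q, G, I, A, H, J, K]
Visit M → queue [O, P, E, Q, G, I, A, H, J, K]
Visit O → queue [P, E, Q, G, I, A, H, J, K]
Visit P; enqueue R → queue [E, Q, G, I, A, H, J, K, R]
Visit E → queue [Q, G, I, A, H, J, K, R]
Visit Q → queue [G, I, A, H, J, K, R]
Visit G → queue [I, A, H, J, K, R]
Visit I → queue [A, H, J, K, R]
Visit A → queue [H, J, K, R]
Visit H → queue [J, K, R]
Visit J → queue [K, R]
Visit K → queue [R]
Visit R → queue []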